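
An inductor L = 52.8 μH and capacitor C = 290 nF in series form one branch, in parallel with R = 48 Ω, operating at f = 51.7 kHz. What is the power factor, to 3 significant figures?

ω = 2πf = 324800 rad/s
X_L = ωL = 17.2 Ω
X_C = 1/(ωC) = 10.6 Ω
Branch 1: Z₁ = R = 48.0 Ω
Branch 2 (series LC): Z₂ = j(X_L − X_C) = j6.54 Ω
Parallel: Z = Z₁Z₂/(Z₁+Z₂), |Z| = 6.48 Ω, ∠Z = 82.2°
cos φ = cos(82.2°) = 0.135

0.135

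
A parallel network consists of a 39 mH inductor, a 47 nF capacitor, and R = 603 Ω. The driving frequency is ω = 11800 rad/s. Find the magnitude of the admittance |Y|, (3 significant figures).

X_L = ωL = 460 Ω
X_C = 1/(ωC) = 1800 Ω
Parallel: admittances add. Y = 1/R + 1/(jωL) + jωC
Y = (0.00166 − j0.00162) S
|Y| = 0.00232 S → |Z| = 1/|Y| = 432 Ω, ∠Z = −∠Y = 44.3°

2.32 mS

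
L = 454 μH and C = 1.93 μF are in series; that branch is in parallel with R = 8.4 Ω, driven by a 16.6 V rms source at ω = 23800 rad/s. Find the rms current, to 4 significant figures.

2.489 A

X_L = ωL = 10.81 Ω
X_C = 1/(ωC) = 21.77 Ω
Branch 1: Z₁ = R = 8.400 Ω
Branch 2 (series LC): Z₂ = j(X_L − X_C) = −j10.97 Ω
Parallel: Z = Z₁Z₂/(Z₁+Z₂), |Z| = 6.668 Ω, ∠Z = -37.45°
I = V/|Z| = 16.6/6.668 = 2.489 A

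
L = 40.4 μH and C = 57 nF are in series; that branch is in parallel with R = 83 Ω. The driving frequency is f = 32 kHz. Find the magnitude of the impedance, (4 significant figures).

57.27 Ω

ω = 2πf = 201100 rad/s
X_L = ωL = 8.123 Ω
X_C = 1/(ωC) = 87.26 Ω
Branch 1: Z₁ = R = 83.00 Ω
Branch 2 (series LC): Z₂ = j(X_L − X_C) = −j79.13 Ω
Parallel: Z = Z₁Z₂/(Z₁+Z₂), |Z| = 57.27 Ω, ∠Z = -46.37°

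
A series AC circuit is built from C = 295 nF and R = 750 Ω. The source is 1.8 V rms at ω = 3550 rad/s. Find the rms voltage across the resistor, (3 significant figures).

X_C = 1/(ωC) = 955 Ω
Z = 750 − j955 Ω
|Z| = √(750² + 955²) = 1210 Ω
I = V/|Z| = 1.48 mA
V_R = I·|Z_R| = 0.00148 × 750 = 1.11 V

1.11 V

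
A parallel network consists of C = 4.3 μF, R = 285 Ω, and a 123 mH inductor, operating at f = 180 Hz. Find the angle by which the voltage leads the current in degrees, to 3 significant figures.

ω = 2πf = 1131 rad/s
X_L = ωL = 139 Ω
X_C = 1/(ωC) = 206 Ω
Parallel: admittances add. Y = 1/R + 1/(jωL) + jωC
Y = (0.00351 − j0.00233) S
|Y| = 0.00421 S → |Z| = 1/|Y| = 238 Ω, ∠Z = −∠Y = 33.5°

33.5°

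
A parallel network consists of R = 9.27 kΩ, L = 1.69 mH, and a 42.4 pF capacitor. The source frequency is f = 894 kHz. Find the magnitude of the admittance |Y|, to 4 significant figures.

ω = 2πf = 5.617e+06 rad/s
X_L = ωL = 9493 Ω
X_C = 1/(ωC) = 4199 Ω
Parallel: admittances add. Y = 1/R + 1/(jωL) + jωC
Y = (0.0001079 + j0.0001328) S
|Y| = 0.0001711 S → |Z| = 1/|Y| = 5844 Ω, ∠Z = −∠Y = -50.92°

171.1 μS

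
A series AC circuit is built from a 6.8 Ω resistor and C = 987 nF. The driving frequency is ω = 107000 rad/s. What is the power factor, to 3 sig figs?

X_C = 1/(ωC) = 9.47 Ω
Z = 6.80 − j9.47 Ω
|Z| = √(6.80² + 9.47²) = 11.7 Ω
∠Z = arctan(-9.47/6.80) = -54.3°
cos φ = cos(-54.3°) = 0.583

0.583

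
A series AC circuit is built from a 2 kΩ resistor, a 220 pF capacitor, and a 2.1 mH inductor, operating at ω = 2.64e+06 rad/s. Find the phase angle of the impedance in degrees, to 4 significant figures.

X_L = ωL = 5544 Ω
X_C = 1/(ωC) = 1722 Ω
Net reactance X = X_L − X_C = 3822 Ω
Z = 2000 + j3822 Ω
|Z| = √(2000² + 3822²) = 4314 Ω
∠Z = arctan(3822/2000) = 62.38°

62.38°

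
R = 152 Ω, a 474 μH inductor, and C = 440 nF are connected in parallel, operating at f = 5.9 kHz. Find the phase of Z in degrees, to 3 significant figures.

ω = 2πf = 37070 rad/s
X_L = ωL = 17.6 Ω
X_C = 1/(ωC) = 61.3 Ω
Parallel: admittances add. Y = 1/R + 1/(jωL) + jωC
Y = (0.00658 − j0.0406) S
|Y| = 0.0411 S → |Z| = 1/|Y| = 24.3 Ω, ∠Z = −∠Y = 80.8°

80.8°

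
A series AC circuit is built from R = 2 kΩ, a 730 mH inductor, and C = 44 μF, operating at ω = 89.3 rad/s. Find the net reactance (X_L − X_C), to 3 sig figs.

X_L = ωL = 65.2 Ω
X_C = 1/(ωC) = 255 Ω
X = 65.2 − 255 = -189 Ω

-189 Ω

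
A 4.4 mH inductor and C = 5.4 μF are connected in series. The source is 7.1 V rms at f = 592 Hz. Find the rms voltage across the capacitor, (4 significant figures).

ω = 2πf = 3720 rad/s
X_L = ωL = 16.37 Ω
X_C = 1/(ωC) = 49.79 Ω
Net reactance X = X_L − X_C = -33.42 Ω
Z = − j33.42 Ω
|Z| = √(0² + 33.42²) = 33.42 Ω
I = V/|Z| = 212.5 mA
V_C = I·|Z_C| = 0.2125 × 49.79 = 10.58 V

10.58 V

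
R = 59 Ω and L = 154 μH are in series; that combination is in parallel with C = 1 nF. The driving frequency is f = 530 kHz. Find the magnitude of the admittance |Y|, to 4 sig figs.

ω = 2πf = 3.33e+06 rad/s
X_L = ωL = 512.8 Ω
X_C = 1/(ωC) = 300.3 Ω
Branch 1 (R+jX_L): Z₁ = 59.00 + j512.8 Ω, |Z₁| = 516.2 Ω
Branch 2 (−jX_C): Z₂ = −j300.3 Ω
Parallel: Z = Z₁Z₂/(Z₁+Z₂), |Z| = 702.8 Ω, ∠Z = -81.05°
|Y| = 1/|Z| = 1.423 mS

1.423 mS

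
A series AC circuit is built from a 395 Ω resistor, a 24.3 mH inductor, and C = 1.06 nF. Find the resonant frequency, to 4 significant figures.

ω₀ = 1/√(LC) = 1/√(0.0243 × 1.06e-09) = 197000 rad/s
f₀ = ω₀/(2π) = 31.36 kHz

31.36 kHz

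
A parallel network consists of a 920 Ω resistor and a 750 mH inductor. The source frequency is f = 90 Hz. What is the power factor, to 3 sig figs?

ω = 2πf = 565.5 rad/s
X_L = ωL = 424 Ω
Parallel: admittances add. Y = 1/R + 1/(jωL)
Y = (0.00109 − j0.00236) S
|Y| = 0.00260 S → |Z| = 1/|Y| = 385 Ω, ∠Z = −∠Y = 65.3°
cos φ = cos(65.3°) = 0.419

0.419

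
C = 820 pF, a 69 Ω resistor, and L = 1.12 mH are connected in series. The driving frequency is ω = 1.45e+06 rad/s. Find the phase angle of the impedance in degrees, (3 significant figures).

X_L = ωL = 1620 Ω
X_C = 1/(ωC) = 841 Ω
Net reactance X = X_L − X_C = 783 Ω
Z = 69.0 + j783 Ω
|Z| = √(69.0² + 783²) = 786 Ω
∠Z = arctan(783/69.0) = 85.0°

85.0°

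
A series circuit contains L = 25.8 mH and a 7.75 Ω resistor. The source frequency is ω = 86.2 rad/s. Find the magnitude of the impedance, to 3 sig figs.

X_L = ωL = 2.22 Ω
Z = 7.75 + j2.22 Ω
|Z| = √(7.75² + 2.22²) = 8.06 Ω

8.06 Ω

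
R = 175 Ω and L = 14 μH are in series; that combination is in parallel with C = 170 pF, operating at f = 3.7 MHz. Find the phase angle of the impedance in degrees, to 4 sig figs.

ω = 2πf = 2.325e+07 rad/s
X_L = ωL = 325.5 Ω
X_C = 1/(ωC) = 253.0 Ω
Branch 1 (R+jX_L): Z₁ = 175.0 + j325.5 Ω, |Z₁| = 369.5 Ω
Branch 2 (−jX_C): Z₂ = −j253.0 Ω
Parallel: Z = Z₁Z₂/(Z₁+Z₂), |Z| = 493.7 Ω, ∠Z = -50.75°

-50.75°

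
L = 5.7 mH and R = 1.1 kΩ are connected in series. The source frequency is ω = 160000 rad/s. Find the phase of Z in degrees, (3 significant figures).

39.7°

X_L = ωL = 912 Ω
Z = 1100 + j912 Ω
|Z| = √(1100² + 912²) = 1430 Ω
∠Z = arctan(912/1100) = 39.7°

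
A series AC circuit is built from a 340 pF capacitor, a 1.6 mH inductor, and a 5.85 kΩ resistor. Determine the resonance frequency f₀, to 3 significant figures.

216 kHz

ω₀ = 1/√(LC) = 1/√(0.0016 × 3.4e-10) = 1.356e+06 rad/s
f₀ = ω₀/(2π) = 216 kHz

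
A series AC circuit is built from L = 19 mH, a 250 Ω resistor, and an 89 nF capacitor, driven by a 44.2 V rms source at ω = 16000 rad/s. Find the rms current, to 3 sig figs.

94.0 mA

X_L = ωL = 304 Ω
X_C = 1/(ωC) = 702 Ω
Net reactance X = X_L − X_C = -398 Ω
Z = 250 − j398 Ω
|Z| = √(250² + 398²) = 470 Ω
I = V/|Z| = 44.2/470 = 94.0 mA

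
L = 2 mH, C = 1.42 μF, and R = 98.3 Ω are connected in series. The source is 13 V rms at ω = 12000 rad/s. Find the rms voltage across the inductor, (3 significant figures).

2.99 V

X_L = ωL = 24.0 Ω
X_C = 1/(ωC) = 58.7 Ω
Net reactance X = X_L − X_C = -34.7 Ω
Z = 98.3 − j34.7 Ω
|Z| = √(98.3² + 34.7²) = 104 Ω
I = V/|Z| = 125 mA
V_L = I·|Z_L| = 0.125 × 24.0 = 2.99 V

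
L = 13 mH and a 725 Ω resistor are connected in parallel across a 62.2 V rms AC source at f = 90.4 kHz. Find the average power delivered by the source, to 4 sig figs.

5.336 W

ω = 2πf = 568000 rad/s
X_L = ωL = 7384 Ω
Parallel: admittances add. Y = 1/R + 1/(jωL)
Y = (0.001379 − j0.0001354) S
|Y| = 0.001386 S → |Z| = 1/|Y| = 721.5 Ω, ∠Z = −∠Y = 5.608°
I = V/|Z| = 86.21 mA
P = VI cos φ = 62.2 × 0.08621 × cos(5.608°) = 5.336 W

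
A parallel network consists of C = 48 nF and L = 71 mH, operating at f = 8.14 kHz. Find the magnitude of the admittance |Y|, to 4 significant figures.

ω = 2πf = 51150 rad/s
X_L = ωL = 3631 Ω
X_C = 1/(ωC) = 407.3 Ω
Parallel: admittances add. Y = 1/(jωL) + jωC
Y = (0 + j0.002180) S
|Y| = 0.002180 S → |Z| = 1/|Y| = 458.8 Ω, ∠Z = −∠Y = -90.00°

2.180 mS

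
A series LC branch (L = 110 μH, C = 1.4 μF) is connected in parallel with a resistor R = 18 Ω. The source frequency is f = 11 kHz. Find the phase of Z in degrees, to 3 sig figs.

-81.4°

ω = 2πf = 69120 rad/s
X_L = ωL = 7.60 Ω
X_C = 1/(ωC) = 10.3 Ω
Branch 1: Z₁ = R = 18.0 Ω
Branch 2 (series LC): Z₂ = j(X_L − X_C) = −j2.73 Ω
Parallel: Z = Z₁Z₂/(Z₁+Z₂), |Z| = 2.70 Ω, ∠Z = -81.4°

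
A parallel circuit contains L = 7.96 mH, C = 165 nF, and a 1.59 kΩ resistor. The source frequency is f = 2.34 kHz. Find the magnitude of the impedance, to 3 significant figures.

ω = 2πf = 14700 rad/s
X_L = ωL = 117 Ω
X_C = 1/(ωC) = 412 Ω
Parallel: admittances add. Y = 1/R + 1/(jωL) + jωC
Y = (0.000629 − j0.00612) S
|Y| = 0.00615 S → |Z| = 1/|Y| = 163 Ω, ∠Z = −∠Y = 84.1°

163 Ω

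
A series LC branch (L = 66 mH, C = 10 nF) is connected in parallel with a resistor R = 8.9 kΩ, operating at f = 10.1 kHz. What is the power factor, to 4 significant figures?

0.2817

ω = 2πf = 63460 rad/s
X_L = ωL = 4188 Ω
X_C = 1/(ωC) = 1576 Ω
Branch 1: Z₁ = R = 8900 Ω
Branch 2 (series LC): Z₂ = j(X_L − X_C) = j2613 Ω
Parallel: Z = Z₁Z₂/(Z₁+Z₂), |Z| = 2507 Ω, ∠Z = 73.64°
cos φ = cos(73.64°) = 0.2817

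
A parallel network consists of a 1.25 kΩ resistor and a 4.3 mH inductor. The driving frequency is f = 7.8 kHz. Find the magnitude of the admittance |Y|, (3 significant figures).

4.81 mS

ω = 2πf = 49010 rad/s
X_L = ωL = 211 Ω
Parallel: admittances add. Y = 1/R + 1/(jωL)
Y = (0.000800 − j0.00475) S
|Y| = 0.00481 S → |Z| = 1/|Y| = 208 Ω, ∠Z = −∠Y = 80.4°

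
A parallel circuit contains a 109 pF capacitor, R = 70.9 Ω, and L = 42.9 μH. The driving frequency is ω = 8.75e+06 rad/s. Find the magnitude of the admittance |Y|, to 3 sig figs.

X_L = ωL = 375 Ω
X_C = 1/(ωC) = 1050 Ω
Parallel: admittances add. Y = 1/R + 1/(jωL) + jωC
Y = (0.0141 − j0.00171) S
|Y| = 0.0142 S → |Z| = 1/|Y| = 70.4 Ω, ∠Z = −∠Y = 6.91°

14.2 mS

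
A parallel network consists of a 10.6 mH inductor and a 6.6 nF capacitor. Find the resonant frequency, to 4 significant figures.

19.03 kHz

ω₀ = 1/√(LC) = 1/√(0.0106 × 6.6e-09) = 119600 rad/s
f₀ = ω₀/(2π) = 19.03 kHz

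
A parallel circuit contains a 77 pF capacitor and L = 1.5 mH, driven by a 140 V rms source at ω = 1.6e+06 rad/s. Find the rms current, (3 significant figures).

X_L = ωL = 2400 Ω
X_C = 1/(ωC) = 8120 Ω
Parallel: admittances add. Y = 1/(jωL) + jωC
Y = (0 − j0.000293) S
|Y| = 0.000293 S → |Z| = 1/|Y| = 3410 Ω, ∠Z = −∠Y = 90.0°
I = V/|Z| = 140/3410 = 41.1 mA

41.1 mA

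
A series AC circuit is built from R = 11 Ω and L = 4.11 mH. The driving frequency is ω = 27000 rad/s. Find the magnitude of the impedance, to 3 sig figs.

112 Ω

X_L = ωL = 111 Ω
Z = 11.0 + j111 Ω
|Z| = √(11.0² + 111²) = 112 Ω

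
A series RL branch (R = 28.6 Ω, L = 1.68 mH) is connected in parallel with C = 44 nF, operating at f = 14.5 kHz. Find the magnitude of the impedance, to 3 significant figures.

ω = 2πf = 91110 rad/s
X_L = ωL = 153 Ω
X_C = 1/(ωC) = 249 Ω
Branch 1 (R+jX_L): Z₁ = 28.6 + j153 Ω, |Z₁| = 156 Ω
Branch 2 (−jX_C): Z₂ = −j249 Ω
Parallel: Z = Z₁Z₂/(Z₁+Z₂), |Z| = 386 Ω, ∠Z = 62.9°

386 Ω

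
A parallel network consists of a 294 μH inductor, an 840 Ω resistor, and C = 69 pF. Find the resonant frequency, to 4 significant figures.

1.117 MHz

ω₀ = 1/√(LC) = 1/√(0.000294 × 6.9e-11) = 7.021e+06 rad/s
f₀ = ω₀/(2π) = 1.117 MHz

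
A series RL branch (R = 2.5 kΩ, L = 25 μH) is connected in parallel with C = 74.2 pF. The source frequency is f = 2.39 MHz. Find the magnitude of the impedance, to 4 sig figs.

ω = 2πf = 1.502e+07 rad/s
X_L = ωL = 375.4 Ω
X_C = 1/(ωC) = 897.5 Ω
Branch 1 (R+jX_L): Z₁ = 2500 + j375.4 Ω, |Z₁| = 2528 Ω
Branch 2 (−jX_C): Z₂ = −j897.5 Ω
Parallel: Z = Z₁Z₂/(Z₁+Z₂), |Z| = 888.4 Ω, ∠Z = -69.66°

888.4 Ω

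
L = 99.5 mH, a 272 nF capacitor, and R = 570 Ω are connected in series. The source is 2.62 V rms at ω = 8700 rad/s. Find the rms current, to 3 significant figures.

X_L = ωL = 866 Ω
X_C = 1/(ωC) = 423 Ω
Net reactance X = X_L − X_C = 443 Ω
Z = 570 + j443 Ω
|Z| = √(570² + 443²) = 722 Ω
I = V/|Z| = 2.62/722 = 3.63 mA

3.63 mA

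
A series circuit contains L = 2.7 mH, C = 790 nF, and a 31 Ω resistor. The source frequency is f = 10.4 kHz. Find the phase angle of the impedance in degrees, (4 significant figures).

78.83°

ω = 2πf = 65350 rad/s
X_L = ωL = 176.4 Ω
X_C = 1/(ωC) = 19.37 Ω
Net reactance X = X_L − X_C = 157.1 Ω
Z = 31.00 + j157.1 Ω
|Z| = √(31.00² + 157.1²) = 160.1 Ω
∠Z = arctan(157.1/31.00) = 78.83°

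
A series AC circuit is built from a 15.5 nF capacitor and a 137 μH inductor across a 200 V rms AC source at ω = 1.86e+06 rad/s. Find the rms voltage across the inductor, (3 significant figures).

X_L = ωL = 255 Ω
X_C = 1/(ωC) = 34.7 Ω
Net reactance X = X_L − X_C = 220 Ω
Z = j220 Ω
|Z| = √(0² + 220²) = 220 Ω
I = V/|Z| = 909 mA
V_L = I·|Z_L| = 0.909 × 255 = 232 V

232 V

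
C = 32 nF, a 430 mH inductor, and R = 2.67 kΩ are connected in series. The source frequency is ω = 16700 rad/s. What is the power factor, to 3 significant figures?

0.449

X_L = ωL = 7180 Ω
X_C = 1/(ωC) = 1870 Ω
Net reactance X = X_L − X_C = 5310 Ω
Z = 2670 + j5310 Ω
|Z| = √(2670² + 5310²) = 5940 Ω
∠Z = arctan(5310/2670) = 63.3°
cos φ = cos(63.3°) = 0.449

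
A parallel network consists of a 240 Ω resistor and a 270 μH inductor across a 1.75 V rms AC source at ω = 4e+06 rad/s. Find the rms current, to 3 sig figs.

X_L = ωL = 1080 Ω
Parallel: admittances add. Y = 1/R + 1/(jωL)
Y = (0.00417 − j0.000926) S
|Y| = 0.00427 S → |Z| = 1/|Y| = 234 Ω, ∠Z = −∠Y = 12.5°
I = V/|Z| = 1.75/234 = 7.47 mA

7.47 mA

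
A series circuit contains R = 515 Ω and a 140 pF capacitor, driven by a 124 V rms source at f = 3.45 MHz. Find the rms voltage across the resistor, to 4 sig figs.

104.4 V

ω = 2πf = 2.168e+07 rad/s
X_C = 1/(ωC) = 329.5 Ω
Z = 515.0 − j329.5 Ω
|Z| = √(515.0² + 329.5²) = 611.4 Ω
I = V/|Z| = 202.8 mA
V_R = I·|Z_R| = 0.2028 × 515.0 = 104.4 V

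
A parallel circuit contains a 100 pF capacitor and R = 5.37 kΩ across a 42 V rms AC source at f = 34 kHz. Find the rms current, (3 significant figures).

ω = 2πf = 213600 rad/s
X_C = 1/(ωC) = 46800 Ω
Parallel: admittances add. Y = 1/R + jωC
Y = (0.000186 + j2.14e-05) S
|Y| = 0.000187 S → |Z| = 1/|Y| = 5340 Ω, ∠Z = −∠Y = -6.54°
I = V/|Z| = 42/5340 = 7.87 mA

7.87 mA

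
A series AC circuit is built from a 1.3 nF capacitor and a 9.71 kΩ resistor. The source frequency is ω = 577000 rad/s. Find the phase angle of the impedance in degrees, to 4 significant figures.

X_C = 1/(ωC) = 1333 Ω
Z = 9710 − j1333 Ω
|Z| = √(9710² + 1333²) = 9801 Ω
∠Z = arctan(-1333/9710) = -7.818°

-7.818°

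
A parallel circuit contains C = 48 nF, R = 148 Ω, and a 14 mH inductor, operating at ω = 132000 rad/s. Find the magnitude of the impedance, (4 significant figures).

X_L = ωL = 1848 Ω
X_C = 1/(ωC) = 157.8 Ω
Parallel: admittances add. Y = 1/R + 1/(jωL) + jωC
Y = (0.006757 + j0.005795) S
|Y| = 0.008901 S → |Z| = 1/|Y| = 112.3 Ω, ∠Z = −∠Y = -40.62°

112.3 Ω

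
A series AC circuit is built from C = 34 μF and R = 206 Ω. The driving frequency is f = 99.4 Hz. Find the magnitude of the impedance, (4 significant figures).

ω = 2πf = 624.5 rad/s
X_C = 1/(ωC) = 47.09 Ω
Z = 206.0 − j47.09 Ω
|Z| = √(206.0² + 47.09²) = 211.3 Ω

211.3 Ω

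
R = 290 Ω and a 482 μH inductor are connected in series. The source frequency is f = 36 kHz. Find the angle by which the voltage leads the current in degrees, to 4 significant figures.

20.60°

ω = 2πf = 226200 rad/s
X_L = ωL = 109.0 Ω
Z = 290.0 + j109.0 Ω
|Z| = √(290.0² + 109.0²) = 309.8 Ω
∠Z = arctan(109.0/290.0) = 20.60°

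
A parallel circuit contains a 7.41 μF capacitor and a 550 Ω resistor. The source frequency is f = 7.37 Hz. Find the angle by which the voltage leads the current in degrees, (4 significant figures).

ω = 2πf = 46.31 rad/s
X_C = 1/(ωC) = 2914 Ω
Parallel: admittances add. Y = 1/R + jωC
Y = (0.001818 + j0.0003431) S
|Y| = 0.001850 S → |Z| = 1/|Y| = 540.5 Ω, ∠Z = −∠Y = -10.69°

-10.69°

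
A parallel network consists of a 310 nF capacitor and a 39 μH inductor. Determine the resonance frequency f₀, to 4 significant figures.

ω₀ = 1/√(LC) = 1/√(3.9e-05 × 3.1e-07) = 287600 rad/s
f₀ = ω₀/(2π) = 45.77 kHz

45.77 kHz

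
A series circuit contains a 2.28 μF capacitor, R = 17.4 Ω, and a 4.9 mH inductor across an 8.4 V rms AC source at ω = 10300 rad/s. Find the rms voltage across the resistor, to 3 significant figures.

7.65 V

X_L = ωL = 50.5 Ω
X_C = 1/(ωC) = 42.6 Ω
Net reactance X = X_L − X_C = 7.89 Ω
Z = 17.4 + j7.89 Ω
|Z| = √(17.4² + 7.89²) = 19.1 Ω
I = V/|Z| = 440 mA
V_R = I·|Z_R| = 0.440 × 17.4 = 7.65 V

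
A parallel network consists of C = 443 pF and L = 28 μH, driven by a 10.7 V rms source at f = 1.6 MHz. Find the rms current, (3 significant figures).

ω = 2πf = 1.005e+07 rad/s
X_L = ωL = 281 Ω
X_C = 1/(ωC) = 225 Ω
Parallel: admittances add. Y = 1/(jωL) + jωC
Y = (0 + j0.000901) S
|Y| = 0.000901 S → |Z| = 1/|Y| = 1110 Ω, ∠Z = −∠Y = -90.0°
I = V/|Z| = 10.7/1110 = 9.64 mA

9.64 mA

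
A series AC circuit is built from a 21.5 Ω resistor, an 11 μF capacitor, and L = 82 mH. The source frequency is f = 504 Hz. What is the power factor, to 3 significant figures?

ω = 2πf = 3167 rad/s
X_L = ωL = 260 Ω
X_C = 1/(ωC) = 28.7 Ω
Net reactance X = X_L − X_C = 231 Ω
Z = 21.5 + j231 Ω
|Z| = √(21.5² + 231²) = 232 Ω
∠Z = arctan(231/21.5) = 84.7°
cos φ = cos(84.7°) = 0.0927

0.0927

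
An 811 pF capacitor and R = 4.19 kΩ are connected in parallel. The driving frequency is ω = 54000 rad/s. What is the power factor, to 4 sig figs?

X_C = 1/(ωC) = 22830 Ω
Parallel: admittances add. Y = 1/R + jωC
Y = (0.0002387 + j4.379e-05) S
|Y| = 0.0002426 S → |Z| = 1/|Y| = 4121 Ω, ∠Z = −∠Y = -10.40°
cos φ = cos(-10.40°) = 0.9836

0.9836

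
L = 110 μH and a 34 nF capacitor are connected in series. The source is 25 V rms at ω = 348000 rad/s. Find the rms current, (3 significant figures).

X_L = ωL = 38.3 Ω
X_C = 1/(ωC) = 84.5 Ω
Net reactance X = X_L − X_C = -46.2 Ω
Z = − j46.2 Ω
|Z| = √(0² + 46.2²) = 46.2 Ω
I = V/|Z| = 25/46.2 = 541 mA

541 mA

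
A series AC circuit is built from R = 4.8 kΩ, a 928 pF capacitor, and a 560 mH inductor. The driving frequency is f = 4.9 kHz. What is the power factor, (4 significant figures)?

ω = 2πf = 30790 rad/s
X_L = ωL = 17240 Ω
X_C = 1/(ωC) = 35000 Ω
Net reactance X = X_L − X_C = -17760 Ω
Z = 4800 − j17760 Ω
|Z| = √(4800² + 17760²) = 18400 Ω
∠Z = arctan(-17760/4800) = -74.88°
cos φ = cos(-74.88°) = 0.2609

0.2609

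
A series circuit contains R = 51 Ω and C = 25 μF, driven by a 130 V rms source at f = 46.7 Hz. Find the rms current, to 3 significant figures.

893 mA

ω = 2πf = 293.4 rad/s
X_C = 1/(ωC) = 136 Ω
Z = 51.0 − j136 Ω
|Z| = √(51.0² + 136²) = 146 Ω
I = V/|Z| = 130/146 = 893 mA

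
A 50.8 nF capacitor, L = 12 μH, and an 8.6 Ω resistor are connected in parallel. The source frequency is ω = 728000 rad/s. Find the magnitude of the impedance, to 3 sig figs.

X_L = ωL = 8.74 Ω
X_C = 1/(ωC) = 27.0 Ω
Parallel: admittances add. Y = 1/R + 1/(jωL) + jωC
Y = (0.116 − j0.0775) S
|Y| = 0.140 S → |Z| = 1/|Y| = 7.16 Ω, ∠Z = −∠Y = 33.7°

7.16 Ω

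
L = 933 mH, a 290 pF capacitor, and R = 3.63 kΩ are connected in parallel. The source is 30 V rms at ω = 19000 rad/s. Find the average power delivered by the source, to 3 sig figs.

248 mW

X_L = ωL = 17700 Ω
X_C = 1/(ωC) = 181000 Ω
Parallel: admittances add. Y = 1/R + 1/(jωL) + jωC
Y = (0.000275 − j5.09e-05) S
|Y| = 0.000280 S → |Z| = 1/|Y| = 3570 Ω, ∠Z = −∠Y = 10.5°
I = V/|Z| = 8.40 mA
P = VI cos φ = 30 × 0.00840 × cos(10.5°) = 248 mW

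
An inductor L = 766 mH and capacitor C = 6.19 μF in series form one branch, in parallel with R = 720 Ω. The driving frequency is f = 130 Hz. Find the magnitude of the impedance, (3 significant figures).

368 Ω

ω = 2πf = 816.8 rad/s
X_L = ωL = 626 Ω
X_C = 1/(ωC) = 198 Ω
Branch 1: Z₁ = R = 720 Ω
Branch 2 (series LC): Z₂ = j(X_L − X_C) = j428 Ω
Parallel: Z = Z₁Z₂/(Z₁+Z₂), |Z| = 368 Ω, ∠Z = 59.3°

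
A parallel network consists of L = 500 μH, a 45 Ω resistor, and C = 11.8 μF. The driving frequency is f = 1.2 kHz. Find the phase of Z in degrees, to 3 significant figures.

ω = 2πf = 7540 rad/s
X_L = ωL = 3.77 Ω
X_C = 1/(ωC) = 11.2 Ω
Parallel: admittances add. Y = 1/R + 1/(jωL) + jωC
Y = (0.0222 − j0.176) S
|Y| = 0.178 S → |Z| = 1/|Y| = 5.63 Ω, ∠Z = −∠Y = 82.8°

82.8°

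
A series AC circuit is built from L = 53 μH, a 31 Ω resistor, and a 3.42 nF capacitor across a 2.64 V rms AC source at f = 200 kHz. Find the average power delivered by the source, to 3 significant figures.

ω = 2πf = 1.257e+06 rad/s
X_L = ωL = 66.6 Ω
X_C = 1/(ωC) = 233 Ω
Net reactance X = X_L − X_C = -166 Ω
Z = 31.0 − j166 Ω
|Z| = √(31.0² + 166²) = 169 Ω
∠Z = arctan(-166/31.0) = -79.4°
I = V/|Z| = 15.6 mA
P = VI cos φ = 2.64 × 0.0156 × cos(-79.4°) = 7.57 mW

7.57 mW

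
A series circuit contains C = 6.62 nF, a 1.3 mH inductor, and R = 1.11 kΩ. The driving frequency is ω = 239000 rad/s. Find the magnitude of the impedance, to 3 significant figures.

1160 Ω

X_L = ωL = 311 Ω
X_C = 1/(ωC) = 632 Ω
Net reactance X = X_L − X_C = -321 Ω
Z = 1110 − j321 Ω
|Z| = √(1110² + 321²) = 1160 Ω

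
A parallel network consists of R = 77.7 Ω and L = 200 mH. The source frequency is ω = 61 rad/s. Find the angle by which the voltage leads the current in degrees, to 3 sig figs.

81.1°

X_L = ωL = 12.2 Ω
Parallel: admittances add. Y = 1/R + 1/(jωL)
Y = (0.0129 − j0.0820) S
|Y| = 0.0830 S → |Z| = 1/|Y| = 12.1 Ω, ∠Z = −∠Y = 81.1°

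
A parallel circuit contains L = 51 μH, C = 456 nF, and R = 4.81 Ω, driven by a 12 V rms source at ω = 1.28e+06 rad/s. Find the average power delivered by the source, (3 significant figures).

29.9 W

X_L = ωL = 65.3 Ω
X_C = 1/(ωC) = 1.71 Ω
Parallel: admittances add. Y = 1/R + 1/(jωL) + jωC
Y = (0.208 + j0.568) S
|Y| = 0.605 S → |Z| = 1/|Y| = 1.65 Ω, ∠Z = −∠Y = -69.9°
I = V/|Z| = 7.26 A
P = VI cos φ = 12 × 7.26 × cos(-69.9°) = 29.9 W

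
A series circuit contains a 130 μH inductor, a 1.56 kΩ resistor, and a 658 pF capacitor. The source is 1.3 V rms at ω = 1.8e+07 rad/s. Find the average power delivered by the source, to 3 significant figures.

351 μW

X_L = ωL = 2340 Ω
X_C = 1/(ωC) = 84.4 Ω
Net reactance X = X_L − X_C = 2260 Ω
Z = 1560 + j2260 Ω
|Z| = √(1560² + 2260²) = 2740 Ω
∠Z = arctan(2260/1560) = 55.3°
I = V/|Z| = 474 μA
P = VI cos φ = 1.3 × 0.000474 × cos(55.3°) = 351 μW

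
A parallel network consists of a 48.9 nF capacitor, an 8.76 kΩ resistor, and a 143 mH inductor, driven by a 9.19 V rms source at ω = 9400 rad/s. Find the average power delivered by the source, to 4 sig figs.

9.641 mW

X_L = ωL = 1344 Ω
X_C = 1/(ωC) = 2176 Ω
Parallel: admittances add. Y = 1/R + 1/(jωL) + jωC
Y = (0.0001142 − j0.0002843) S
|Y| = 0.0003063 S → |Z| = 1/|Y| = 3264 Ω, ∠Z = −∠Y = 68.12°
I = V/|Z| = 2.815 mA
P = VI cos φ = 9.19 × 0.002815 × cos(68.12°) = 9.641 mW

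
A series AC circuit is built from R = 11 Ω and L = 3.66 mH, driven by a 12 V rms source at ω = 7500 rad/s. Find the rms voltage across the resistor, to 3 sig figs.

4.46 V

X_L = ωL = 27.4 Ω
Z = 11.0 + j27.4 Ω
|Z| = √(11.0² + 27.4²) = 29.6 Ω
I = V/|Z| = 406 mA
V_R = I·|Z_R| = 0.406 × 11.0 = 4.46 V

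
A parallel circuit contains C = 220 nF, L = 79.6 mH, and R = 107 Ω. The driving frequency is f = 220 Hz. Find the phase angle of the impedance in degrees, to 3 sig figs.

ω = 2πf = 1382 rad/s
X_L = ωL = 110 Ω
X_C = 1/(ωC) = 3290 Ω
Parallel: admittances add. Y = 1/R + 1/(jωL) + jωC
Y = (0.00935 − j0.00878) S
|Y| = 0.0128 S → |Z| = 1/|Y| = 78.0 Ω, ∠Z = −∠Y = 43.2°

43.2°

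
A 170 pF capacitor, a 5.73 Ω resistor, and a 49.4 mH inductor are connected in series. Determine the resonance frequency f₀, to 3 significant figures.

54.9 kHz

ω₀ = 1/√(LC) = 1/√(0.0494 × 1.7e-10) = 345100 rad/s
f₀ = ω₀/(2π) = 54.9 kHz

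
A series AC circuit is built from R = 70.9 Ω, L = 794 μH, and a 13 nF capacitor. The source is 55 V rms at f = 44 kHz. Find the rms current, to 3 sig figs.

597 mA

ω = 2πf = 276500 rad/s
X_L = ωL = 220 Ω
X_C = 1/(ωC) = 278 Ω
Net reactance X = X_L − X_C = -58.7 Ω
Z = 70.9 − j58.7 Ω
|Z| = √(70.9² + 58.7²) = 92.1 Ω
I = V/|Z| = 55/92.1 = 597 mA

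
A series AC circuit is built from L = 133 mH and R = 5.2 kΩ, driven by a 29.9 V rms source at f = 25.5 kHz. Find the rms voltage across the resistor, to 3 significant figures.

7.09 V

ω = 2πf = 160200 rad/s
X_L = ωL = 21300 Ω
Z = 5200 + j21300 Ω
|Z| = √(5200² + 21300²) = 21900 Ω
I = V/|Z| = 1.36 mA
V_R = I·|Z_R| = 0.00136 × 5200 = 7.09 V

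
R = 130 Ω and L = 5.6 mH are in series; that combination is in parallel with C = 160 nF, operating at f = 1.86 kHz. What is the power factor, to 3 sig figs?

0.981

ω = 2πf = 11690 rad/s
X_L = ωL = 65.4 Ω
X_C = 1/(ωC) = 535 Ω
Branch 1 (R+jX_L): Z₁ = 130 + j65.4 Ω, |Z₁| = 146 Ω
Branch 2 (−jX_C): Z₂ = −j535 Ω
Parallel: Z = Z₁Z₂/(Z₁+Z₂), |Z| = 160 Ω, ∠Z = 11.2°
cos φ = cos(11.2°) = 0.981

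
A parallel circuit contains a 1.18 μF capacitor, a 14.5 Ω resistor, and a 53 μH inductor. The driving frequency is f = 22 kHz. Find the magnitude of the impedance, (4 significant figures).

ω = 2πf = 138200 rad/s
X_L = ωL = 7.326 Ω
X_C = 1/(ωC) = 6.131 Ω
Parallel: admittances add. Y = 1/R + 1/(jωL) + jωC
Y = (0.06897 + j0.02661) S
|Y| = 0.07392 S → |Z| = 1/|Y| = 13.53 Ω, ∠Z = −∠Y = -21.10°

13.53 Ω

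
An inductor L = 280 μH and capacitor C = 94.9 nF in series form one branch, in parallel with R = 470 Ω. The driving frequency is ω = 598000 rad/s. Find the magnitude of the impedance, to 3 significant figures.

143 Ω

X_L = ωL = 167 Ω
X_C = 1/(ωC) = 17.6 Ω
Branch 1: Z₁ = R = 470 Ω
Branch 2 (series LC): Z₂ = j(X_L − X_C) = j150 Ω
Parallel: Z = Z₁Z₂/(Z₁+Z₂), |Z| = 143 Ω, ∠Z = 72.3°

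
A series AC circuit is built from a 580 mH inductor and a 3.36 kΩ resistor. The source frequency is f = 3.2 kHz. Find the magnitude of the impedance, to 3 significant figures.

ω = 2πf = 20110 rad/s
X_L = ωL = 11700 Ω
Z = 3360 + j11700 Ω
|Z| = √(3360² + 11700²) = 12100 Ω

12100 Ω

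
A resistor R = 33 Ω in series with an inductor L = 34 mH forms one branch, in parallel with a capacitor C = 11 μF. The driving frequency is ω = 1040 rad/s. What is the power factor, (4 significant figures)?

0.9677

X_L = ωL = 35.36 Ω
X_C = 1/(ωC) = 87.41 Ω
Branch 1 (R+jX_L): Z₁ = 33.00 + j35.36 Ω, |Z₁| = 48.37 Ω
Branch 2 (−jX_C): Z₂ = −j87.41 Ω
Parallel: Z = Z₁Z₂/(Z₁+Z₂), |Z| = 68.60 Ω, ∠Z = 14.60°
cos φ = cos(14.60°) = 0.9677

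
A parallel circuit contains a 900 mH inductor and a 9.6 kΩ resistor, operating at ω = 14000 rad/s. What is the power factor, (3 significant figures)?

0.795

X_L = ωL = 12600 Ω
Parallel: admittances add. Y = 1/R + 1/(jωL)
Y = (0.000104 − j7.94e-05) S
|Y| = 0.000131 S → |Z| = 1/|Y| = 7640 Ω, ∠Z = −∠Y = 37.3°
cos φ = cos(37.3°) = 0.795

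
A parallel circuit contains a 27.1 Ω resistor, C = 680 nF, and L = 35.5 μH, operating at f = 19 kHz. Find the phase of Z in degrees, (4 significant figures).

ω = 2πf = 119400 rad/s
X_L = ωL = 4.238 Ω
X_C = 1/(ωC) = 12.32 Ω
Parallel: admittances add. Y = 1/R + 1/(jωL) + jωC
Y = (0.03690 − j0.1548) S
|Y| = 0.1591 S → |Z| = 1/|Y| = 6.285 Ω, ∠Z = −∠Y = 76.59°

76.59°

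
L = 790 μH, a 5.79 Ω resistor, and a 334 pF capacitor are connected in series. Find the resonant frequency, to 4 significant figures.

309.8 kHz

ω₀ = 1/√(LC) = 1/√(0.00079 × 3.34e-10) = 1.947e+06 rad/s
f₀ = ω₀/(2π) = 309.8 kHz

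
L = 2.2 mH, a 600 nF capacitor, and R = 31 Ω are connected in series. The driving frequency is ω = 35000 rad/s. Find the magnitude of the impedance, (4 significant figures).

X_L = ωL = 77.00 Ω
X_C = 1/(ωC) = 47.62 Ω
Net reactance X = X_L − X_C = 29.38 Ω
Z = 31.00 + j29.38 Ω
|Z| = √(31.00² + 29.38²) = 42.71 Ω

42.71 Ω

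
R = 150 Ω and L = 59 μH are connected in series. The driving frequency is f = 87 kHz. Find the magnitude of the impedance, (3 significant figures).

ω = 2πf = 546600 rad/s
X_L = ωL = 32.3 Ω
Z = 150 + j32.3 Ω
|Z| = √(150² + 32.3²) = 153 Ω

153 Ω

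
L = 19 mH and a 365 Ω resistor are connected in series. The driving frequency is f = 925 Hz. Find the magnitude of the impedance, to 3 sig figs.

ω = 2πf = 5812 rad/s
X_L = ωL = 110 Ω
Z = 365 + j110 Ω
|Z| = √(365² + 110²) = 381 Ω

381 Ω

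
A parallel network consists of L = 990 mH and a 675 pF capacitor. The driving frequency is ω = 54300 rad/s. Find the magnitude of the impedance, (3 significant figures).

X_L = ωL = 53800 Ω
X_C = 1/(ωC) = 27300 Ω
Parallel: admittances add. Y = 1/(jωL) + jωC
Y = (0 + j1.81e-05) S
|Y| = 1.81e-05 S → |Z| = 1/|Y| = 55400 Ω, ∠Z = −∠Y = -90.0°

55400 Ω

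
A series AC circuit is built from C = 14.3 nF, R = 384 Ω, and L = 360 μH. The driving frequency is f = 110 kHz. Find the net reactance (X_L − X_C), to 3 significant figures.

ω = 2πf = 691200 rad/s
X_L = ωL = 249 Ω
X_C = 1/(ωC) = 101 Ω
X = 249 − 101 = 148 Ω

148 Ω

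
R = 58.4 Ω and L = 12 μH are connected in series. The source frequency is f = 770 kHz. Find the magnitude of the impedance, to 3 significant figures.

ω = 2πf = 4.838e+06 rad/s
X_L = ωL = 58.1 Ω
Z = 58.4 + j58.1 Ω
|Z| = √(58.4² + 58.1²) = 82.3 Ω

82.3 Ω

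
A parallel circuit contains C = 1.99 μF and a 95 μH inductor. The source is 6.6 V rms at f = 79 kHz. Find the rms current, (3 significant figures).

ω = 2πf = 496400 rad/s
X_L = ωL = 47.2 Ω
X_C = 1/(ωC) = 1.01 Ω
Parallel: admittances add. Y = 1/(jωL) + jωC
Y = (0 + j0.967) S
|Y| = 0.967 S → |Z| = 1/|Y| = 1.03 Ω, ∠Z = −∠Y = -90.0°
I = V/|Z| = 6.6/1.03 = 6.38 A

6.38 A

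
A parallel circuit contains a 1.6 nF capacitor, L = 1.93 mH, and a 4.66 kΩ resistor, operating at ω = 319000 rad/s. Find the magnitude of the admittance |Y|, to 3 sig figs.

1.13 mS

X_L = ωL = 616 Ω
X_C = 1/(ωC) = 1960 Ω
Parallel: admittances add. Y = 1/R + 1/(jωL) + jωC
Y = (0.000215 − j0.00111) S
|Y| = 0.00113 S → |Z| = 1/|Y| = 882 Ω, ∠Z = −∠Y = 79.1°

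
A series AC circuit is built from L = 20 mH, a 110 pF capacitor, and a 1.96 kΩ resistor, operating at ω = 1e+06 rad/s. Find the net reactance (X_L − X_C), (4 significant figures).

10910 Ω

X_L = ωL = 20000 Ω
X_C = 1/(ωC) = 9091 Ω
X = 20000 − 9091 = 10910 Ω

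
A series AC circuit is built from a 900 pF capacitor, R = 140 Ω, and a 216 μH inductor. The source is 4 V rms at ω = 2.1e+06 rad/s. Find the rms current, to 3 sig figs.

X_L = ωL = 454 Ω
X_C = 1/(ωC) = 529 Ω
Net reactance X = X_L − X_C = -75.5 Ω
Z = 140 − j75.5 Ω
|Z| = √(140² + 75.5²) = 159 Ω
I = V/|Z| = 4/159 = 25.1 mA

25.1 mA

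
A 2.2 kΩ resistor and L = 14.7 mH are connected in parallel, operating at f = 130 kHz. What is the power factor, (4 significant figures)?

ω = 2πf = 816800 rad/s
X_L = ωL = 12010 Ω
Parallel: admittances add. Y = 1/R + 1/(jωL)
Y = (0.0004545 − j8.328e-05) S
|Y| = 0.0004621 S → |Z| = 1/|Y| = 2164 Ω, ∠Z = −∠Y = 10.38°
cos φ = cos(10.38°) = 0.9836

0.9836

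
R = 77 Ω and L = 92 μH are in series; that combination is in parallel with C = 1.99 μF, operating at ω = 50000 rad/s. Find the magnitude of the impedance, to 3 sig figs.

X_L = ωL = 4.60 Ω
X_C = 1/(ωC) = 10.1 Ω
Branch 1 (R+jX_L): Z₁ = 77.0 + j4.60 Ω, |Z₁| = 77.1 Ω
Branch 2 (−jX_C): Z₂ = −j10.1 Ω
Parallel: Z = Z₁Z₂/(Z₁+Z₂), |Z| = 10.0 Ω, ∠Z = -82.5°

10.0 Ω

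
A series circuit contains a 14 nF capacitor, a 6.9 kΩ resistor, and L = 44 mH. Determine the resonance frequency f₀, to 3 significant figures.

ω₀ = 1/√(LC) = 1/√(0.044 × 1.4e-08) = 40290 rad/s
f₀ = ω₀/(2π) = 6.41 kHz

6.41 kHz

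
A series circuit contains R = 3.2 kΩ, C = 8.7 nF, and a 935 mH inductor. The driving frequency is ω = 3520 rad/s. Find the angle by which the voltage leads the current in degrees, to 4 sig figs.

-83.78°

X_L = ωL = 3291 Ω
X_C = 1/(ωC) = 32650 Ω
Net reactance X = X_L − X_C = -29360 Ω
Z = 3200 − j29360 Ω
|Z| = √(3200² + 29360²) = 29540 Ω
∠Z = arctan(-29360/3200) = -83.78°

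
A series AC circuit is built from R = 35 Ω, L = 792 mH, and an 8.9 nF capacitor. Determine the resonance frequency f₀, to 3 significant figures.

ω₀ = 1/√(LC) = 1/√(0.792 × 8.9e-09) = 11910 rad/s
f₀ = ω₀/(2π) = 1.90 kHz

1.90 kHz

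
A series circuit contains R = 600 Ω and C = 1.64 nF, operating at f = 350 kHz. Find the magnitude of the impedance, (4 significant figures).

ω = 2πf = 2.199e+06 rad/s
X_C = 1/(ωC) = 277.3 Ω
Z = 600.0 − j277.3 Ω
|Z| = √(600.0² + 277.3²) = 661.0 Ω

661.0 Ω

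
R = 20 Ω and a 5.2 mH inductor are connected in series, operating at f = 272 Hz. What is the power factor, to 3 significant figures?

0.914

ω = 2πf = 1709 rad/s
X_L = ωL = 8.89 Ω
Z = 20.0 + j8.89 Ω
|Z| = √(20.0² + 8.89²) = 21.9 Ω
∠Z = arctan(8.89/20.0) = 24.0°
cos φ = cos(24.0°) = 0.914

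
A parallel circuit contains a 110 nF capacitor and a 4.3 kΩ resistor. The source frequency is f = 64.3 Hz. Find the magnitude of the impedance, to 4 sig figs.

4224 Ω

ω = 2πf = 404.0 rad/s
X_C = 1/(ωC) = 22500 Ω
Parallel: admittances add. Y = 1/R + jωC
Y = (0.0002326 + j4.444e-05) S
|Y| = 0.0002368 S → |Z| = 1/|Y| = 4224 Ω, ∠Z = −∠Y = -10.82°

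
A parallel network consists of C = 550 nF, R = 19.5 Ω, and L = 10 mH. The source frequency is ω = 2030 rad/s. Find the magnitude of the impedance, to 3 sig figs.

X_L = ωL = 20.3 Ω
X_C = 1/(ωC) = 896 Ω
Parallel: admittances add. Y = 1/R + 1/(jωL) + jωC
Y = (0.0513 − j0.0481) S
|Y| = 0.0703 S → |Z| = 1/|Y| = 14.2 Ω, ∠Z = −∠Y = 43.2°

14.2 Ω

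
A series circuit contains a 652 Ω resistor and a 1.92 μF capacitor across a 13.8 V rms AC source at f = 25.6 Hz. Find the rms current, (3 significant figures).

ω = 2πf = 160.8 rad/s
X_C = 1/(ωC) = 3240 Ω
Z = 652 − j3240 Ω
|Z| = √(652² + 3240²) = 3300 Ω
I = V/|Z| = 13.8/3300 = 4.18 mA

4.18 mA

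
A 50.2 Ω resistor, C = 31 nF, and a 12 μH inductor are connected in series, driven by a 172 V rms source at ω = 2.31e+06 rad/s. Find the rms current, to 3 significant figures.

X_L = ωL = 27.7 Ω
X_C = 1/(ωC) = 14.0 Ω
Net reactance X = X_L − X_C = 13.8 Ω
Z = 50.2 + j13.8 Ω
|Z| = √(50.2² + 13.8²) = 52.1 Ω
I = V/|Z| = 172/52.1 = 3.30 A

3.30 A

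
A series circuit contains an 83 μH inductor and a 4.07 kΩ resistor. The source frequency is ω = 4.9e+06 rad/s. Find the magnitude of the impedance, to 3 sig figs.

4090 Ω

X_L = ωL = 407 Ω
Z = 4070 + j407 Ω
|Z| = √(4070² + 407²) = 4090 Ω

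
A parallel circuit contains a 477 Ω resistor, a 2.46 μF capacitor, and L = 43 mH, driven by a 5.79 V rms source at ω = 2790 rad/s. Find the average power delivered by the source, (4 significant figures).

70.28 mW

X_L = ωL = 120.0 Ω
X_C = 1/(ωC) = 145.7 Ω
Parallel: admittances add. Y = 1/R + 1/(jωL) + jωC
Y = (0.002096 − j0.001472) S
|Y| = 0.002562 S → |Z| = 1/|Y| = 390.4 Ω, ∠Z = −∠Y = 35.07°
I = V/|Z| = 14.83 mA
P = VI cos φ = 5.79 × 0.01483 × cos(35.07°) = 70.28 mW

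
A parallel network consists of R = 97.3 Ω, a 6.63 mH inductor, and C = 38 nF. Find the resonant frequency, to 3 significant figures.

ω₀ = 1/√(LC) = 1/√(0.00663 × 3.8e-08) = 63000 rad/s
f₀ = ω₀/(2π) = 10.0 kHz

10.0 kHz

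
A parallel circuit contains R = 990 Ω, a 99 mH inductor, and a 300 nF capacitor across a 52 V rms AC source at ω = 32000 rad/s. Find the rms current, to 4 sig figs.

X_L = ωL = 3168 Ω
X_C = 1/(ωC) = 104.2 Ω
Parallel: admittances add. Y = 1/R + 1/(jωL) + jωC
Y = (0.001010 + j0.009284) S
|Y| = 0.009339 S → |Z| = 1/|Y| = 107.1 Ω, ∠Z = −∠Y = -83.79°
I = V/|Z| = 52/107.1 = 485.6 mA

485.6 mA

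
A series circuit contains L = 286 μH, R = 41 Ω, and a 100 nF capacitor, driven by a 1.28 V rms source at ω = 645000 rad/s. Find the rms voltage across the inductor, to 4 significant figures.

1.358 V

X_L = ωL = 184.5 Ω
X_C = 1/(ωC) = 15.50 Ω
Net reactance X = X_L − X_C = 169.0 Ω
Z = 41.00 + j169.0 Ω
|Z| = √(41.00² + 169.0²) = 173.9 Ω
I = V/|Z| = 7.362 mA
V_L = I·|Z_L| = 0.007362 × 184.5 = 1.358 V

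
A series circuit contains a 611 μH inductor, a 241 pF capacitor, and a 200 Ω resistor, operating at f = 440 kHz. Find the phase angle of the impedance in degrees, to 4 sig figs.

ω = 2πf = 2.765e+06 rad/s
X_L = ωL = 1689 Ω
X_C = 1/(ωC) = 1501 Ω
Net reactance X = X_L − X_C = 188.3 Ω
Z = 200.0 + j188.3 Ω
|Z| = √(200.0² + 188.3²) = 274.7 Ω
∠Z = arctan(188.3/200.0) = 43.27°

43.27°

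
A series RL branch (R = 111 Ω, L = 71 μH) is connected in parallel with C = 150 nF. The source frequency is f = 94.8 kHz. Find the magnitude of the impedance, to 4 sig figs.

ω = 2πf = 595600 rad/s
X_L = ωL = 42.29 Ω
X_C = 1/(ωC) = 11.19 Ω
Branch 1 (R+jX_L): Z₁ = 111.0 + j42.29 Ω, |Z₁| = 118.8 Ω
Branch 2 (−jX_C): Z₂ = −j11.19 Ω
Parallel: Z = Z₁Z₂/(Z₁+Z₂), |Z| = 11.53 Ω, ∠Z = -84.79°

11.53 Ω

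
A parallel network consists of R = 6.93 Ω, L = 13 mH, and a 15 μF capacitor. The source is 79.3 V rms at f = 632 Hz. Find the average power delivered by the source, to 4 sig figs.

907.4 W

ω = 2πf = 3971 rad/s
X_L = ωL = 51.62 Ω
X_C = 1/(ωC) = 16.79 Ω
Parallel: admittances add. Y = 1/R + 1/(jωL) + jωC
Y = (0.1443 + j0.04019) S
|Y| = 0.1498 S → |Z| = 1/|Y| = 6.676 Ω, ∠Z = −∠Y = -15.56°
I = V/|Z| = 11.88 A
P = VI cos φ = 79.3 × 11.88 × cos(-15.56°) = 907.4 W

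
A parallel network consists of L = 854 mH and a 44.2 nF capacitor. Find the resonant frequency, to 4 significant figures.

ω₀ = 1/√(LC) = 1/√(0.854 × 4.42e-08) = 5147 rad/s
f₀ = ω₀/(2π) = 819.2 Hz

819.2 Hz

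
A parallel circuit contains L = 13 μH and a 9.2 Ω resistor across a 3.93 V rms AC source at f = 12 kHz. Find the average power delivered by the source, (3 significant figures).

ω = 2πf = 75400 rad/s
X_L = ωL = 0.980 Ω
Parallel: admittances add. Y = 1/R + 1/(jωL)
Y = (0.109 − j1.02) S
|Y| = 1.03 S → |Z| = 1/|Y| = 0.975 Ω, ∠Z = −∠Y = 83.9°
I = V/|Z| = 4.03 A
P = VI cos φ = 3.93 × 4.03 × cos(83.9°) = 1.68 W

1.68 W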